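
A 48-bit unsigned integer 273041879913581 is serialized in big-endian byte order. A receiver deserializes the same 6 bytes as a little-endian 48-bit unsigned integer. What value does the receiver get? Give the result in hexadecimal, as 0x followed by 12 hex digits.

0x6DD4428454F8

273041879913581 in 48-bit hexadecimal is 0xF8548442D46D.
Stored big-endian, the bytes at ascending addresses are F8 54 84 42 D4 6D.
Read back as little-endian, the first byte is least significant, giving 0x6DD4428454F8.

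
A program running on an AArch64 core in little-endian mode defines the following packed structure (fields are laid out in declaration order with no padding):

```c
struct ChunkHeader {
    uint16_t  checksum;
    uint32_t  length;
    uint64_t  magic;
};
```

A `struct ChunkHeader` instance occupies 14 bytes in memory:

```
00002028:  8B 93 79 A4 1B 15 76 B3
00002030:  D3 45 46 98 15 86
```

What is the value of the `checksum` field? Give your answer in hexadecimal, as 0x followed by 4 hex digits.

0x938B

`checksum` is the first field, at byte offset 0, occupying 2 bytes.
Bytes at offsets 0..1: 8B 93.
In little-endian order the low byte comes first in memory.
Reassemble most-significant byte first: 93 8B → 0x938B.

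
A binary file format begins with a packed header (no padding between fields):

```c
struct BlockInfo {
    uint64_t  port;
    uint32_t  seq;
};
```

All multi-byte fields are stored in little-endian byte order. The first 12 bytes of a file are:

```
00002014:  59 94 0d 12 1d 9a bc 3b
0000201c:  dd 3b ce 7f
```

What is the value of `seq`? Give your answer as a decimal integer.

`seq` follows `port` (8 bytes), so it starts at byte offset 8 and occupies 4 bytes.
Bytes at offsets 8..11: DD 3B CE 7F.
Little-endian: lowest address holds the least-significant byte.
Reassemble most-significant byte first: 7F CE 3B DD → 0x7FCE3BDD.
0x7FCE3BDD = 2144222173.

2144222173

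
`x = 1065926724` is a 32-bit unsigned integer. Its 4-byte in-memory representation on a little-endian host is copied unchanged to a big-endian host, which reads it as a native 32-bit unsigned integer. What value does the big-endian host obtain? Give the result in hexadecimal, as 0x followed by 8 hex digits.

0x44C0883F

1065926724 in 32-bit hexadecimal is 0x3F88C044.
Stored little-endian, the bytes at ascending addresses are 44 C0 88 3F.
Read back as big-endian, the last byte is least significant, giving 0x44C0883F.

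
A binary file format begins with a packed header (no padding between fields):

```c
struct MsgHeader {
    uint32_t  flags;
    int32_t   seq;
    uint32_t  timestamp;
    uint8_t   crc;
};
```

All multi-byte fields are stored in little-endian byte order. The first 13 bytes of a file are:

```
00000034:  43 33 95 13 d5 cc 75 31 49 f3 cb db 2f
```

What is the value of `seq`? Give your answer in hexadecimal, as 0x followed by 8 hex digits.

`seq` follows `flags` (4 bytes), so it starts at byte offset 4 and occupies 4 bytes.
Bytes at offsets 4..7: D5 CC 75 31.
Little-endian stores the least-significant byte at the lowest address.
Reassemble most-significant byte first: 31 75 CC D5 → 0x3175CCD5.

0x3175CCD5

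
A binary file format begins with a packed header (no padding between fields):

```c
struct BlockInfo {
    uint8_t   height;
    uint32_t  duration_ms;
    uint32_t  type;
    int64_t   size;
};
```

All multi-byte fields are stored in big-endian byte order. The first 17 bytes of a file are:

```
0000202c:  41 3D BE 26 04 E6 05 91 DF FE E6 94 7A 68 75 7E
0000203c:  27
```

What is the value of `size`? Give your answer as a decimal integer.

-79212689972953561

`size` follows `height` (1 B), `duration_ms` (4 B), `type` (4 B), so it starts at offset 1 + 4 + 4 = 9 and occupies 8 bytes.
Bytes at offsets 9..16: FE E6 94 7A 68 75 7E 27.
In big-endian order the high byte comes first in memory.
The bytes are already most-significant first: 0xFEE6947A68757E27.
Top bit is set, so as a signed 64-bit value this is 0xFEE6947A68757E27 − 2^64 = -79212689972953561.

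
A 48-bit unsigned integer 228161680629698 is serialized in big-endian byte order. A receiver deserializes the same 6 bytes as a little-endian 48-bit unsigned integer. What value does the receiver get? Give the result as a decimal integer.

214266993411023

228161680629698 in 48-bit hexadecimal is 0xCF8307ECDFC2.
Stored big-endian, the bytes at ascending addresses are CF 83 07 EC DF C2.
Read back as little-endian, the first byte is least significant, giving 0xC2DFEC0783CF.
0xC2DFEC0783CF = 214266993411023.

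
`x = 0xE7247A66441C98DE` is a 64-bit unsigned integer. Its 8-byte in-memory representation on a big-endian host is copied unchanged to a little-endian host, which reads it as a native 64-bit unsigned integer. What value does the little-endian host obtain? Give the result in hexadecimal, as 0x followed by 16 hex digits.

Stored big-endian, the bytes at ascending addresses are E7 24 7A 66 44 1C 98 DE.
Read back as little-endian, the first byte is least significant, giving 0xDE981C44667A24E7.

0xDE981C44667A24E7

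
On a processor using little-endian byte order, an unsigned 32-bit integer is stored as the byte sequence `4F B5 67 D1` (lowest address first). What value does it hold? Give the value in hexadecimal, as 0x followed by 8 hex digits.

Little-endian: lowest address holds the least-significant byte.
Reassemble most-significant byte first: D1 67 B5 4F → 0xD167B54F.

0xD167B54F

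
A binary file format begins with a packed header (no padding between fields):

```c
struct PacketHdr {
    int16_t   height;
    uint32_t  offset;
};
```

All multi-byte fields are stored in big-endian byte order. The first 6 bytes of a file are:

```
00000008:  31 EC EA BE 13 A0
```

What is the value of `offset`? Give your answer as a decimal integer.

`offset` follows `height` (2 bytes), so it starts at byte offset 2 and occupies 4 bytes.
Bytes at offsets 2..5: EA BE 13 A0.
Big-endian stores the most-significant byte at the lowest address.
The bytes are already most-significant first: 0xEABE13A0.
0xEABE13A0 = 3938325408.

3938325408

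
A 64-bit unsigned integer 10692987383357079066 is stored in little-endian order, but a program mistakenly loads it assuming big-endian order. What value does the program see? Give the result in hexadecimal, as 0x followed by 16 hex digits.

10692987383357079066 in 64-bit hexadecimal is 0x94651F5F0CBB7E1A.
Stored little-endian, the bytes at ascending addresses are 1A 7E BB 0C 5F 1F 65 94.
Read back as big-endian, the last byte is least significant, giving 0x1A7EBB0C5F1F6594.

0x1A7EBB0C5F1F6594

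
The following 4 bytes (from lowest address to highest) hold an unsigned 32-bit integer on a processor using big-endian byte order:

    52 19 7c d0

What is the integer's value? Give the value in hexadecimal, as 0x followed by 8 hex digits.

Big-endian: lowest address holds the most-significant byte.
The bytes are already most-significant first: 0x52197CD0.

0x52197CD0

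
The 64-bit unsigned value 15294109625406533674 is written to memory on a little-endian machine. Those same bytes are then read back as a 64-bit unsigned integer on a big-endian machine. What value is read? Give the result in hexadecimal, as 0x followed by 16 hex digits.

0x2A303D32AC973FD4

15294109625406533674 in 64-bit hexadecimal is 0xD43F97AC323D302A.
Stored little-endian, the bytes at ascending addresses are 2A 30 3D 32 AC 97 3F D4.
Read back as big-endian, the last byte is least significant, giving 0x2A303D32AC973FD4.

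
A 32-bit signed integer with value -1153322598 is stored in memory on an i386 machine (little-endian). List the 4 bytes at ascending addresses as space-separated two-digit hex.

9A B1 41 BB

Two's complement of -1153322598 in 32 bits: 1153322598 = 0x44BE4E66; invert → 0xBB41B199; add 1 → 0xBB41B19A.
Split into bytes (most-significant first): BB 41 B1 9A.
Little-endian stores the least-significant byte at the lowest address.
So at ascending addresses the bytes are 9A B1 41 BB.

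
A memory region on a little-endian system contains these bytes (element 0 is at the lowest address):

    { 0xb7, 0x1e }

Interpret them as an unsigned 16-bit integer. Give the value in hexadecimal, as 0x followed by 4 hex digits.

Little-endian stores the least-significant byte at the lowest address.
Reassemble most-significant byte first: 1E B7 → 0x1EB7.

0x1EB7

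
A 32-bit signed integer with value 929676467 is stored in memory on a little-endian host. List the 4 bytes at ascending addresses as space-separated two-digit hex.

B3 BC 69 37

929676467 in hexadecimal, padded to 32 bits, is 0x3769BCB3.
Split into bytes (most-significant first): 37 69 BC B3.
In little-endian order the low byte comes first in memory.
So at ascending addresses the bytes are B3 BC 69 37.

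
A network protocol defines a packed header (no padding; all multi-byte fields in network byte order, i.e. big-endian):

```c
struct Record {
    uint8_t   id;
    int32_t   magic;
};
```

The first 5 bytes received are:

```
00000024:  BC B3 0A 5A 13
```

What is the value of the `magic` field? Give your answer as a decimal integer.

-1291167213

`magic` follows `id` (1 byte), so it starts at byte offset 1 and occupies 4 bytes.
Bytes at offsets 1..4: B3 0A 5A 13.
Big-endian: lowest address holds the most-significant byte.
The bytes are already most-significant first: 0xB30A5A13.
Top bit is set, so as a signed 32-bit value this is 0xB30A5A13 − 2^32 = -1291167213.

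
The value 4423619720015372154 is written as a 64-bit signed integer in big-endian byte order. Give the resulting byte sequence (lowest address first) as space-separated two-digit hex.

4423619720015372154 in hexadecimal, padded to 64 bits, is 0x3D63DAB2B0EDDF7A.
Split into bytes (most-significant first): 3D 63 DA B2 B0 ED DF 7A.
Big-endian: lowest address holds the most-significant byte.
So the memory order matches the most-significant-first order: 3D 63 DA B2 B0 ED DF 7A.

3D 63 DA B2 B0 ED DF 7A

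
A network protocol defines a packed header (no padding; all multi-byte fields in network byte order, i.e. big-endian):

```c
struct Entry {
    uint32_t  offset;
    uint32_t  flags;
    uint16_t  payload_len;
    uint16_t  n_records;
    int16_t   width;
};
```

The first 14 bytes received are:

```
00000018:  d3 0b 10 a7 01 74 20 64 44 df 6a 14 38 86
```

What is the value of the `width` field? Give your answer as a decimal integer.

14470

`width` follows `offset` (4 B), `flags` (4 B), `payload_len` (2 B), `n_records` (2 B), so it starts at offset 4 + 4 + 2 + 2 = 12 and occupies 2 bytes.
Bytes at offsets 12..13: 38 86.
Big-endian: lowest address holds the most-significant byte.
The bytes are already most-significant first: 0x3886.
0x3886 = 14470.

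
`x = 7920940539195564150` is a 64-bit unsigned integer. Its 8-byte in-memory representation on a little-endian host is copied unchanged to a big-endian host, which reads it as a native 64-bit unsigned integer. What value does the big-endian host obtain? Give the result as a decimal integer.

8512012295094004845

7920940539195564150 in 64-bit hexadecimal is 0x6DECD57415BE2076.
Stored little-endian, the bytes at ascending addresses are 76 20 BE 15 74 D5 EC 6D.
Read back as big-endian, the last byte is least significant, giving 0x7620BE1574D5EC6D.
0x7620BE1574D5EC6D = 8512012295094004845.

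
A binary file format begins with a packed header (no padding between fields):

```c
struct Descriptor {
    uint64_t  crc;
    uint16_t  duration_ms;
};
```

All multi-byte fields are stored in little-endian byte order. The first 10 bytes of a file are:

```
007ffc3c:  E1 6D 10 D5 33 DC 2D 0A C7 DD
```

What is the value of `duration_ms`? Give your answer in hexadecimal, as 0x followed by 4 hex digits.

`duration_ms` follows `crc` (8 bytes), so it starts at byte offset 8 and occupies 2 bytes.
Bytes at offsets 8..9: C7 DD.
Little-endian: lowest address holds the least-significant byte.
Reassemble most-significant byte first: DD C7 → 0xDDC7.

0xDDC7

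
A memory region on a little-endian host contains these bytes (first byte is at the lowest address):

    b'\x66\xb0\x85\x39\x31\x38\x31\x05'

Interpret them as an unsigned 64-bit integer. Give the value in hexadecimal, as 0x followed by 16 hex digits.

Little-endian: lowest address holds the least-significant byte.
Reassemble most-significant byte first: 05 31 38 31 39 85 B0 66 → 0x053138313985B066.

0x053138313985B066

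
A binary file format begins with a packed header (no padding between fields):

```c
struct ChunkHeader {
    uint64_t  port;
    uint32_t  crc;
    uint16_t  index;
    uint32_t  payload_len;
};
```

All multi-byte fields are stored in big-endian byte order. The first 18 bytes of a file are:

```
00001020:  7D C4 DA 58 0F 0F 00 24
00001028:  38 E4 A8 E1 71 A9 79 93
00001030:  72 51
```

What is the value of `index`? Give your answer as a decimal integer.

`index` follows `port` (8 B), `crc` (4 B), so it starts at offset 8 + 4 = 12 and occupies 2 bytes.
Bytes at offsets 12..13: 71 A9.
Big-endian stores the most-significant byte at the lowest address.
The bytes are already most-significant first: 0x71A9.
0x71A9 = 29097.

29097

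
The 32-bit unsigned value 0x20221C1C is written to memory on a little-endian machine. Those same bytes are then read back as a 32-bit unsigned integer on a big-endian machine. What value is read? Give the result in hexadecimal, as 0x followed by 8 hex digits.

Stored little-endian, the bytes at ascending addresses are 1C 1C 22 20.
Read back as big-endian, the last byte is least significant, giving 0x1C1C2220.

0x1C1C2220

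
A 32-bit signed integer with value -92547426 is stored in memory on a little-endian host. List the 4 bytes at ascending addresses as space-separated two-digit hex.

9E D6 7B FA

Two's complement of -92547426 in 32 bits: 92547426 = 0x05842962; invert → 0xFA7BD69D; add 1 → 0xFA7BD69E.
Split into bytes (most-significant first): FA 7B D6 9E.
In little-endian order the low byte comes first in memory.
So at ascending addresses the bytes are 9E D6 7B FA.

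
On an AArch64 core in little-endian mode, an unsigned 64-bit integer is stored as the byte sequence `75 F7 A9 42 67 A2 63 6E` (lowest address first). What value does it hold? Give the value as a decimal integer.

7954379931250194293

Little-endian: lowest address holds the least-significant byte.
Reassemble most-significant byte first: 6E 63 A2 67 42 A9 F7 75 → 0x6E63A26742A9F775.
0x6E63A26742A9F775 = 7954379931250194293.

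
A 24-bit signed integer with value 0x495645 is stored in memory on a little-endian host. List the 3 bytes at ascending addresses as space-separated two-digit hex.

Split into bytes (most-significant first): 49 56 45.
Little-endian stores the least-significant byte at the lowest address.
So at ascending addresses the bytes are 45 56 49.

45 56 49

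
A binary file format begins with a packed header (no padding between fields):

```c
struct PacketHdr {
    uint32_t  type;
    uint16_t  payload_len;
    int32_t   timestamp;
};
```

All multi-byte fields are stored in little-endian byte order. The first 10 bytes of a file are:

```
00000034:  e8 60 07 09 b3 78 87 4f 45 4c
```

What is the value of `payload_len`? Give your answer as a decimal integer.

30899

`payload_len` follows `type` (4 bytes), so it starts at byte offset 4 and occupies 2 bytes.
Bytes at offsets 4..5: B3 78.
In little-endian order the low byte comes first in memory.
Reassemble most-significant byte first: 78 B3 → 0x78B3.
0x78B3 = 30899.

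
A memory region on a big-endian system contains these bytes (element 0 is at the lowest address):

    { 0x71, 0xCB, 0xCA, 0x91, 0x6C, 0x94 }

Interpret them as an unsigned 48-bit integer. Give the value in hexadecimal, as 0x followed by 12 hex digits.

Big-endian stores the most-significant byte at the lowest address.
The bytes are already most-significant first: 0x71CBCA916C94.

0x71CBCA916C94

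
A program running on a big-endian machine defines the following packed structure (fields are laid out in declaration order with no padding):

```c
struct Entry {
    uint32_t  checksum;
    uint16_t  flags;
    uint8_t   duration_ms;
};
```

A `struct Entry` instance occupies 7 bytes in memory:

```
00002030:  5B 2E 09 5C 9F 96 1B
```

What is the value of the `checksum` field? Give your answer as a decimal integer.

1529743708

`checksum` is the first field, at byte offset 0, occupying 4 bytes.
Bytes at offsets 0..3: 5B 2E 09 5C.
Big-endian: lowest address holds the most-significant byte.
The bytes are already most-significant first: 0x5B2E095C.
0x5B2E095C = 1529743708.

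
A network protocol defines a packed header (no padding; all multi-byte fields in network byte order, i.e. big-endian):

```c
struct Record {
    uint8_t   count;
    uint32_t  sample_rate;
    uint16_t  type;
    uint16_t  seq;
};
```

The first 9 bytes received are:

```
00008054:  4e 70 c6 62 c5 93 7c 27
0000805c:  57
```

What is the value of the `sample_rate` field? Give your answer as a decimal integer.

1892049605

`sample_rate` follows `count` (1 byte), so it starts at byte offset 1 and occupies 4 bytes.
Bytes at offsets 1..4: 70 C6 62 C5.
Big-endian stores the most-significant byte at the lowest address.
The bytes are already most-significant first: 0x70C662C5.
0x70C662C5 = 1892049605.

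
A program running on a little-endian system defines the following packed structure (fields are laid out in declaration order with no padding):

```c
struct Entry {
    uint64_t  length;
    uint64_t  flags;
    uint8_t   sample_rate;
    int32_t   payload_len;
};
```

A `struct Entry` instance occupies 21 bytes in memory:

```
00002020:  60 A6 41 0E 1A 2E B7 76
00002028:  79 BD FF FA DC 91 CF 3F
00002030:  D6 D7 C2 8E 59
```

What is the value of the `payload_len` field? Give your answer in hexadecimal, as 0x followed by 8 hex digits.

0x598EC2D7

`payload_len` follows `length` (8 B), `flags` (8 B), `sample_rate` (1 B), so it starts at offset 8 + 8 + 1 = 17 and occupies 4 bytes.
Bytes at offsets 17..20: D7 C2 8E 59.
Little-endian: lowest address holds the least-significant byte.
Reassemble most-significant byte first: 59 8E C2 D7 → 0x598EC2D7.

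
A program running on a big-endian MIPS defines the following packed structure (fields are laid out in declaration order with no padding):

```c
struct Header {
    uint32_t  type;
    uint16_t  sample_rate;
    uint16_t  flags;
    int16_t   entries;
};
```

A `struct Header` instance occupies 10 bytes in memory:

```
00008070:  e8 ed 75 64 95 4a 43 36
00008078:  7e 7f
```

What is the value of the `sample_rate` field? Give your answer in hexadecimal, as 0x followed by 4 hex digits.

0x954A

`sample_rate` follows `type` (4 bytes), so it starts at byte offset 4 and occupies 2 bytes.
Bytes at offsets 4..5: 95 4A.
Big-endian: lowest address holds the most-significant byte.
The bytes are already most-significant first: 0x954A.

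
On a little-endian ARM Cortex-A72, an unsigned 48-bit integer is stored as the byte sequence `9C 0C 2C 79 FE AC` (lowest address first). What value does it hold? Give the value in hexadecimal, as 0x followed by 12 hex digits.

0xACFE792C0C9C

In little-endian order the low byte comes first in memory.
Reassemble most-significant byte first: AC FE 79 2C 0C 9C → 0xACFE792C0C9C.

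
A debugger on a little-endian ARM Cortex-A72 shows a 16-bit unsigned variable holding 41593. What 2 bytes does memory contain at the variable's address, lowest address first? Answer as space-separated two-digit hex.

41593 in hexadecimal, padded to 16 bits, is 0xA279.
Split into bytes (most-significant first): A2 79.
Little-endian: lowest address holds the least-significant byte.
So at ascending addresses the bytes are 79 A2.

79 A2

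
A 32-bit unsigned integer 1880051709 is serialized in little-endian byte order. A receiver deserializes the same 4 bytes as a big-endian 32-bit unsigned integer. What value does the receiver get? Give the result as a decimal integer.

4249816944

1880051709 in 32-bit hexadecimal is 0x700F4FFD.
Stored little-endian, the bytes at ascending addresses are FD 4F 0F 70.
Read back as big-endian, the last byte is least significant, giving 0xFD4F0F70.
0xFD4F0F70 = 4249816944.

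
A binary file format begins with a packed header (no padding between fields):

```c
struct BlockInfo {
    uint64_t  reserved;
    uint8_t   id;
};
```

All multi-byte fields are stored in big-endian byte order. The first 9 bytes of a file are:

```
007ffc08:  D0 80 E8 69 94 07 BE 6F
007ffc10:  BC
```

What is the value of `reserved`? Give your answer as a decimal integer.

15024263897060720239

`reserved` is the first field, at byte offset 0, occupying 8 bytes.
Bytes at offsets 0..7: D0 80 E8 69 94 07 BE 6F.
Big-endian: lowest address holds the most-significant byte.
The bytes are already most-significant first: 0xD080E8699407BE6F.
0xD080E8699407BE6F = 15024263897060720239.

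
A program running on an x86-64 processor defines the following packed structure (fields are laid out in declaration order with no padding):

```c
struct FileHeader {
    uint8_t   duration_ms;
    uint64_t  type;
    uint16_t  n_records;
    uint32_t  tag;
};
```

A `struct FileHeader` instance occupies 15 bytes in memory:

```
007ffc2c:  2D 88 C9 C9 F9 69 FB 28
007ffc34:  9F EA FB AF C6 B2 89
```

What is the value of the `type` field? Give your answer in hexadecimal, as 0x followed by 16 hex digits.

`type` follows `duration_ms` (1 byte), so it starts at byte offset 1 and occupies 8 bytes.
Bytes at offsets 1..8: 88 C9 C9 F9 69 FB 28 9F.
In little-endian order the low byte comes first in memory.
Reassemble most-significant byte first: 9F 28 FB 69 F9 C9 C9 88 → 0x9F28FB69F9C9C988.

0x9F28FB69F9C9C988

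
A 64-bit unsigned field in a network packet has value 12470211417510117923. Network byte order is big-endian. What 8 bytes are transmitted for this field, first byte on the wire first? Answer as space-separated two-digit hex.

AD 0F 17 36 D6 B6 02 23

12470211417510117923 in hexadecimal, padded to 64 bits, is 0xAD0F1736D6B60223.
Split into bytes (most-significant first): AD 0F 17 36 D6 B6 02 23.
Big-endian stores the most-significant byte at the lowest address.
So the memory order matches the most-significant-first order: AD 0F 17 36 D6 B6 02 23.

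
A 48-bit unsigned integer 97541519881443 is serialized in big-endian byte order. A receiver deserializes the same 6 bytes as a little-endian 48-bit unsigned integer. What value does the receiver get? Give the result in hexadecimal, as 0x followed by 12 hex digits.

0xE3B4A4A7B658

97541519881443 in 48-bit hexadecimal is 0x58B6A7A4B4E3.
Stored big-endian, the bytes at ascending addresses are 58 B6 A7 A4 B4 E3.
Read back as little-endian, the first byte is least significant, giving 0xE3B4A4A7B658.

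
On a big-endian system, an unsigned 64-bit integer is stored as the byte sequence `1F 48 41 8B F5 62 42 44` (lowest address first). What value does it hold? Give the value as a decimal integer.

Big-endian stores the most-significant byte at the lowest address.
The bytes are already most-significant first: 0x1F48418BF5624244.
0x1F48418BF5624244 = 2254123682872050244.

2254123682872050244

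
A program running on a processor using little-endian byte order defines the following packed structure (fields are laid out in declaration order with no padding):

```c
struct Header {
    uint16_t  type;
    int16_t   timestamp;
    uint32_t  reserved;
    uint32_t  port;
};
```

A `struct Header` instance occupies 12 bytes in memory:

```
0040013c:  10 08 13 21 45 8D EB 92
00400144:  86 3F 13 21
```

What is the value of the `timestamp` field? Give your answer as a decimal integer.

8467

`timestamp` follows `type` (2 bytes), so it starts at byte offset 2 and occupies 2 bytes.
Bytes at offsets 2..3: 13 21.
In little-endian order the low byte comes first in memory.
Reassemble most-significant byte first: 21 13 → 0x2113.
0x2113 = 8467.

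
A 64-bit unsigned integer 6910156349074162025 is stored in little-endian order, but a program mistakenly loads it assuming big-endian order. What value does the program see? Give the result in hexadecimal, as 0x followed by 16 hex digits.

0x69C1F98096CEE55F

6910156349074162025 in 64-bit hexadecimal is 0x5FE5CE9680F9C169.
Stored little-endian, the bytes at ascending addresses are 69 C1 F9 80 96 CE E5 5F.
Read back as big-endian, the last byte is least significant, giving 0x69C1F98096CEE55F.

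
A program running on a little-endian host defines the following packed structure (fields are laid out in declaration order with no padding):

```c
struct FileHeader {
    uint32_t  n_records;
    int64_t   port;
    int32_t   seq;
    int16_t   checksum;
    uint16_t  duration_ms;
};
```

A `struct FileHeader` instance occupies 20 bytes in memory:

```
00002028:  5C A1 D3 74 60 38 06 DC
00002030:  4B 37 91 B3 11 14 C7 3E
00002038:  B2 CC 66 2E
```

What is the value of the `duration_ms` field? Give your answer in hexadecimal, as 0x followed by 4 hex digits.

0x2E66

`duration_ms` follows `n_records` (4 B), `port` (8 B), `seq` (4 B), `checksum` (2 B), so it starts at offset 4 + 8 + 4 + 2 = 18 and occupies 2 bytes.
Bytes at offsets 18..19: 66 2E.
In little-endian order the low byte comes first in memory.
Reassemble most-significant byte first: 2E 66 → 0x2E66.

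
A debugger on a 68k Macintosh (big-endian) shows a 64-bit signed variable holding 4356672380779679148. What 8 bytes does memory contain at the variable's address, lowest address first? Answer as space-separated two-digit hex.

4356672380779679148 in hexadecimal, padded to 64 bits, is 0x3C7602729B20CDAC.
Split into bytes (most-significant first): 3C 76 02 72 9B 20 CD AC.
Big-endian stores the most-significant byte at the lowest address.
So the memory order matches the most-significant-first order: 3C 76 02 72 9B 20 CD AC.

3C 76 02 72 9B 20 CD AC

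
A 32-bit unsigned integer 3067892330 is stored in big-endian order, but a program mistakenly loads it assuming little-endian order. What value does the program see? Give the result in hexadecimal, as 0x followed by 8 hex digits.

0x6A52DCB6

3067892330 in 32-bit hexadecimal is 0xB6DC526A.
Stored big-endian, the bytes at ascending addresses are B6 DC 52 6A.
Read back as little-endian, the first byte is least significant, giving 0x6A52DCB6.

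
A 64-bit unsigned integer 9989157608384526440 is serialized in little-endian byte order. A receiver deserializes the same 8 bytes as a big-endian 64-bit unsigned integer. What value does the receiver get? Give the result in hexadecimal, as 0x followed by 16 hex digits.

0x68782685EB9DA08A

9989157608384526440 in 64-bit hexadecimal is 0x8AA09DEB85267868.
Stored little-endian, the bytes at ascending addresses are 68 78 26 85 EB 9D A0 8A.
Read back as big-endian, the last byte is least significant, giving 0x68782685EB9DA08A.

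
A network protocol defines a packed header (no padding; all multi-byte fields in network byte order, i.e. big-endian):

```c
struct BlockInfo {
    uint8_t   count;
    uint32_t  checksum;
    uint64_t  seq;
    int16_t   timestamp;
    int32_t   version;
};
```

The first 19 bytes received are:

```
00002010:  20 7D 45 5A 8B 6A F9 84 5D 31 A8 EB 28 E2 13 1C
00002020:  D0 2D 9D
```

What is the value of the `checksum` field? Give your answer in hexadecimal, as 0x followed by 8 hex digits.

0x7D455A8B

`checksum` follows `count` (1 byte), so it starts at byte offset 1 and occupies 4 bytes.
Bytes at offsets 1..4: 7D 45 5A 8B.
Big-endian: lowest address holds the most-significant byte.
The bytes are already most-significant first: 0x7D455A8B.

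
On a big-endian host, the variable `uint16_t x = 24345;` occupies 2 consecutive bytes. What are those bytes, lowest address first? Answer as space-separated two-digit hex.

5F 19

24345 in hexadecimal, padded to 16 bits, is 0x5F19.
Split into bytes (most-significant first): 5F 19.
Big-endian: lowest address holds the most-significant byte.
So the memory order matches the most-significant-first order: 5F 19.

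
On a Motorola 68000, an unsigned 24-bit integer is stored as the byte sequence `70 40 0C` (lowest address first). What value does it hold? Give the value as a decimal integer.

7356428

Big-endian: lowest address holds the most-significant byte.
The bytes are already most-significant first: 0x70400C.
0x70400C = 7356428.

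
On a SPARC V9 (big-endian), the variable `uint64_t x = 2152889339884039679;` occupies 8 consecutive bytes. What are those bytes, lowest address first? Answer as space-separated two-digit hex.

1D E0 99 72 B8 83 6D FF

2152889339884039679 in hexadecimal, padded to 64 bits, is 0x1DE09972B8836DFF.
Split into bytes (most-significant first): 1D E0 99 72 B8 83 6D FF.
In big-endian order the high byte comes first in memory.
So the memory order matches the most-significant-first order: 1D E0 99 72 B8 83 6D FF.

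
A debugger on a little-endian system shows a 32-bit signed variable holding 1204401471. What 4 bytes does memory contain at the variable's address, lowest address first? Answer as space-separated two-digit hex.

1204401471 in hexadecimal, padded to 32 bits, is 0x47C9B53F.
Split into bytes (most-significant first): 47 C9 B5 3F.
Little-endian: lowest address holds the least-significant byte.
So at ascending addresses the bytes are 3F B5 C9 47.

3F B5 C9 47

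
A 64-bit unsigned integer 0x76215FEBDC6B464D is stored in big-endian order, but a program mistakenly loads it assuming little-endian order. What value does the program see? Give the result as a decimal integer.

5568256585876054390

Stored big-endian, the bytes at ascending addresses are 76 21 5F EB DC 6B 46 4D.
Read back as little-endian, the first byte is least significant, giving 0x4D466BDCEB5F2176.
0x4D466BDCEB5F2176 = 5568256585876054390.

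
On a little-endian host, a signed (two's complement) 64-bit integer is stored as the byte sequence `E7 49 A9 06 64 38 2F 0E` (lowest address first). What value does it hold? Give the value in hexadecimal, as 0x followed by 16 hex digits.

0x0E2F386406A949E7

Little-endian stores the least-significant byte at the lowest address.
Reassemble most-significant byte first: 0E 2F 38 64 06 A9 49 E7 → 0x0E2F386406A949E7.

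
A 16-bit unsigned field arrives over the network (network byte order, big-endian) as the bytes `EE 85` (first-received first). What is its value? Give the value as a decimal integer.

Big-endian stores the most-significant byte at the lowest address.
The bytes are already most-significant first: 0xEE85.
0xEE85 = 61061.

61061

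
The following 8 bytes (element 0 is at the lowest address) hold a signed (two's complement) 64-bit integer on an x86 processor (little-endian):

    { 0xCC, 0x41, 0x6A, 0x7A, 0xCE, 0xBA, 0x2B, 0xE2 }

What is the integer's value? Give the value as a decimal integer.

-2149419001159466548

In little-endian order the low byte comes first in memory.
Reassemble most-significant byte first: E2 2B BA CE 7A 6A 41 CC → 0xE22BBACE7A6A41CC.
Top bit is set, so as a signed 64-bit value this is 0xE22BBACE7A6A41CC − 2^64 = -2149419001159466548.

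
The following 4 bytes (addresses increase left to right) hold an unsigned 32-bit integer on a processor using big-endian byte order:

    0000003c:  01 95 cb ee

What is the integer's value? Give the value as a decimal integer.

In big-endian order the high byte comes first in memory.
The bytes are already most-significant first: 0x0195CBEE.
0x0195CBEE = 26594286.

26594286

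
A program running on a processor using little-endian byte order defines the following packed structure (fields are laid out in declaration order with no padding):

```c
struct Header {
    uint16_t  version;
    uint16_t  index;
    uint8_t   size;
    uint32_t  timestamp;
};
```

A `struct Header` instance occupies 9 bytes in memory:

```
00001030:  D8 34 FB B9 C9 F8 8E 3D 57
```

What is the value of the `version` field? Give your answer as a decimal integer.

13528

`version` is the first field, at byte offset 0, occupying 2 bytes.
Bytes at offsets 0..1: D8 34.
In little-endian order the low byte comes first in memory.
Reassemble most-significant byte first: 34 D8 → 0x34D8.
0x34D8 = 13528.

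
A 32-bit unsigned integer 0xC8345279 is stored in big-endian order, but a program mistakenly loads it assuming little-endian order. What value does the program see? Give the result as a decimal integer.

Stored big-endian, the bytes at ascending addresses are C8 34 52 79.
Read back as little-endian, the first byte is least significant, giving 0x795234C8.
0x795234C8 = 2035430600.

2035430600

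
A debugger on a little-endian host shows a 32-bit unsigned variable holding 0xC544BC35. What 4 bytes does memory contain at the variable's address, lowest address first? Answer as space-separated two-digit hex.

Split into bytes (most-significant first): C5 44 BC 35.
In little-endian order the low byte comes first in memory.
So at ascending addresses the bytes are 35 BC 44 C5.

35 BC 44 C5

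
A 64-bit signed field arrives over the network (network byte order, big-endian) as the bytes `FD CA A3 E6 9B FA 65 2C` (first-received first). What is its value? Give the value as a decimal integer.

Big-endian stores the most-significant byte at the lowest address.
The bytes are already most-significant first: 0xFDCAA3E69BFA652C.
Top bit is set, so as a signed 64-bit value this is 0xFDCAA3E69BFA652C − 2^64 = -159134625963547348.

-159134625963547348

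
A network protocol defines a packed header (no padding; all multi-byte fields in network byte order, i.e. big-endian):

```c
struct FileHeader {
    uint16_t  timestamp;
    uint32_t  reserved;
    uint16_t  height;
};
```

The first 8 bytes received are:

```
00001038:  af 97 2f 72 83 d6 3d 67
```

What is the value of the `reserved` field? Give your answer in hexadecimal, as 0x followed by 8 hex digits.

0x2F7283D6

`reserved` follows `timestamp` (2 bytes), so it starts at byte offset 2 and occupies 4 bytes.
Bytes at offsets 2..5: 2F 72 83 D6.
Big-endian stores the most-significant byte at the lowest address.
The bytes are already most-significant first: 0x2F7283D6.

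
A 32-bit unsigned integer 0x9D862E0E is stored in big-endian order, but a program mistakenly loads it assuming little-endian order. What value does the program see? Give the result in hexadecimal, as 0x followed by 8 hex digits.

0x0E2E869D

Stored big-endian, the bytes at ascending addresses are 9D 86 2E 0E.
Read back as little-endian, the first byte is least significant, giving 0x0E2E869D.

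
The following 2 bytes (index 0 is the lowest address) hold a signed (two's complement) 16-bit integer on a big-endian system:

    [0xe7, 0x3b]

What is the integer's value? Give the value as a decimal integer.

-6341

Big-endian stores the most-significant byte at the lowest address.
The bytes are already most-significant first: 0xE73B.
Top bit is set, so as a signed 16-bit value this is 0xE73B − 2^16 = -6341.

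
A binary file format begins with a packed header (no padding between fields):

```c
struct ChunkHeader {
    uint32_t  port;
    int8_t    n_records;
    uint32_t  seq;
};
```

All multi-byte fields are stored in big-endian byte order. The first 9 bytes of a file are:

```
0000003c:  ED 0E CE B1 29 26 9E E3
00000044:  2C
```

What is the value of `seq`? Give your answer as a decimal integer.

`seq` follows `port` (4 B), `n_records` (1 B), so it starts at offset 4 + 1 = 5 and occupies 4 bytes.
Bytes at offsets 5..8: 26 9E E3 2C.
Big-endian stores the most-significant byte at the lowest address.
The bytes are already most-significant first: 0x269EE32C.
0x269EE32C = 647947052.

647947052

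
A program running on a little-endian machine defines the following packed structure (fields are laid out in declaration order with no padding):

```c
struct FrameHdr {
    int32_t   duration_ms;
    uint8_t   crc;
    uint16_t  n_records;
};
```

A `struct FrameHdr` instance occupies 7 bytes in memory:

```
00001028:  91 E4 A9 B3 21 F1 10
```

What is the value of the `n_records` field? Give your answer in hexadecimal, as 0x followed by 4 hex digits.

`n_records` follows `duration_ms` (4 B), `crc` (1 B), so it starts at offset 4 + 1 = 5 and occupies 2 bytes.
Bytes at offsets 5..6: F1 10.
Little-endian: lowest address holds the least-significant byte.
Reassemble most-significant byte first: 10 F1 → 0x10F1.

0x10F1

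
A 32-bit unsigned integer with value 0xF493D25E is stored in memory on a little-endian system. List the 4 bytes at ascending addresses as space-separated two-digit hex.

Split into bytes (most-significant first): F4 93 D2 5E.
Little-endian stores the least-significant byte at the lowest address.
So at ascending addresses the bytes are 5E D2 93 F4.

5E D2 93 F4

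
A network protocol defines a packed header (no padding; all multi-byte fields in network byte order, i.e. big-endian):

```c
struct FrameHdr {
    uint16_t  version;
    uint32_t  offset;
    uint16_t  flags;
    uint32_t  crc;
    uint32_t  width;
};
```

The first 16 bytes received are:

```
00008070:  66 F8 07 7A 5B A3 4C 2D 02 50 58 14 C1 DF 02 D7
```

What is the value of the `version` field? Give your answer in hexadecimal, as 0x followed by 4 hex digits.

0x66F8

`version` is the first field, at byte offset 0, occupying 2 bytes.
Bytes at offsets 0..1: 66 F8.
Big-endian: lowest address holds the most-significant byte.
The bytes are already most-significant first: 0x66F8.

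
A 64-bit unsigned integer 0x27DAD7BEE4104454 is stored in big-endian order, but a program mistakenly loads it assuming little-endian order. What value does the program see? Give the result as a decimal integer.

6071996772242676263

Stored big-endian, the bytes at ascending addresses are 27 DA D7 BE E4 10 44 54.
Read back as little-endian, the first byte is least significant, giving 0x544410E4BED7DA27.
0x544410E4BED7DA27 = 6071996772242676263.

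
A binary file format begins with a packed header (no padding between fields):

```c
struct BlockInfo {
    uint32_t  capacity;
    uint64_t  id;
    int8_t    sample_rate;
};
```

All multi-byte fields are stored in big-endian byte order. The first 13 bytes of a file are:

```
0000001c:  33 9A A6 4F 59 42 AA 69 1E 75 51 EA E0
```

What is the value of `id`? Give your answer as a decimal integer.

`id` follows `capacity` (4 bytes), so it starts at byte offset 4 and occupies 8 bytes.
Bytes at offsets 4..11: 59 42 AA 69 1E 75 51 EA.
Big-endian stores the most-significant byte at the lowest address.
The bytes are already most-significant first: 0x5942AA691E7551EA.
0x5942AA691E7551EA = 6431890586297782762.

6431890586297782762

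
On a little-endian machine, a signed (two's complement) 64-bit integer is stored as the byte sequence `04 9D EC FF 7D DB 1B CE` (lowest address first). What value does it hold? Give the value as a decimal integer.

In little-endian order the low byte comes first in memory.
Reassemble most-significant byte first: CE 1B DB 7D FF EC 9D 04 → 0xCE1BDB7DFFEC9D04.
Top bit is set, so as a signed 64-bit value this is 0xCE1BDB7DFFEC9D04 − 2^64 = -3595038543314117372.

-3595038543314117372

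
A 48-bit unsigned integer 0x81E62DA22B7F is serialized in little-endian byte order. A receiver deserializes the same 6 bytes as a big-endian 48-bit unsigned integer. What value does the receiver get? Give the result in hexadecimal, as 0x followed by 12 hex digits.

0x7F2BA22DE681

Stored little-endian, the bytes at ascending addresses are 7F 2B A2 2D E6 81.
Read back as big-endian, the last byte is least significant, giving 0x7F2BA22DE681.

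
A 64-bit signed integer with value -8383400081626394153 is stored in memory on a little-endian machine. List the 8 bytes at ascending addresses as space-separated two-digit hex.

Two's complement of -8383400081626394153 in 64 bits: 8383400081626394153 = 0x7457D1F503526E29; invert → 0x8BA82E0AFCAD91D6; add 1 → 0x8BA82E0AFCAD91D7.
Split into bytes (most-significant first): 8B A8 2E 0A FC AD 91 D7.
Little-endian: lowest address holds the least-significant byte.
So at ascending addresses the bytes are D7 91 AD FC 0A 2E A8 8B.

D7 91 AD FC 0A 2E A8 8B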